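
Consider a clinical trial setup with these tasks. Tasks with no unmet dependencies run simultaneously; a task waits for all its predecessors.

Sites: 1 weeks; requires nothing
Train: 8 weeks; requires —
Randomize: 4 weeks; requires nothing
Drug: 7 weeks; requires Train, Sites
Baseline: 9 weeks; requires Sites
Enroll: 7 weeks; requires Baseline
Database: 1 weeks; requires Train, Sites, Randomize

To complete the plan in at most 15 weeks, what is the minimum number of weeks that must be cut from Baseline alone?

Current finish: 17 weeks; target: 15.
Baseline is on every critical path, so each week cut from Baseline cuts the finish by one (this holds down to a finish of 15).
Need 17 − 15 = 2 weeks off Baseline → Baseline becomes 7 weeks, finish becomes 15.

2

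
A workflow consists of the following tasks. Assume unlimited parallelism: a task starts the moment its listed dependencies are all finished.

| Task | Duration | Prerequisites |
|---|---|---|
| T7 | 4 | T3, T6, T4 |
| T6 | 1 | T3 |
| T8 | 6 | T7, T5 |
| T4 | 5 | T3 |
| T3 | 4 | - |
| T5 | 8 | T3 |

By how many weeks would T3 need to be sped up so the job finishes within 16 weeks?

3

Current finish: 19 weeks; target: 16.
T3 is on every critical path, so each week cut from T3 cuts the finish by one (this holds down to a finish of 16).
Need 19 − 16 = 3 weeks off T3 → T3 becomes 1 week, finish becomes 16.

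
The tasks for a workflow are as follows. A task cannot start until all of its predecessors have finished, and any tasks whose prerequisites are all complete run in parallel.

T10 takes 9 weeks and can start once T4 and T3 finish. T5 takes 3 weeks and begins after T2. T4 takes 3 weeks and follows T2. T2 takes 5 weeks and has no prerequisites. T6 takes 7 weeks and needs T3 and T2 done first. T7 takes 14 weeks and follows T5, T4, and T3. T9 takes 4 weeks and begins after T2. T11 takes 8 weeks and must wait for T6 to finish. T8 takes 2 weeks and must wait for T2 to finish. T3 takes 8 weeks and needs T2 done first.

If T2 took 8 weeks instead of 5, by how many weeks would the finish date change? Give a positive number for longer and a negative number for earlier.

Critical path before the change: T2→T3→T6→T11 = 5+8+7+8 = 28 giving 28 weeks.
Since T2 is critical, the +3 change carries straight to that chain (now 31 weeks).
The critical path is still T2→T3→T6→T11; finish is now 31 weeks.
Change in finish: 31 − 28 = +3 weeks.

3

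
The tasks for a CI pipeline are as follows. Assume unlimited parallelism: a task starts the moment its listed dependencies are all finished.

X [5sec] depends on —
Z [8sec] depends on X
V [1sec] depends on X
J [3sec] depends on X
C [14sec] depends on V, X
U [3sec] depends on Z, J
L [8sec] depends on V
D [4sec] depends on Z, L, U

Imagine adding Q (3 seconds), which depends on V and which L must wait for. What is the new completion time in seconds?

21

Originally the project takes 20 seconds.
With Q inserted, L now waits for max(V, Q).
New critical path: X→V→Q→L→D = 5+1+3+8+4 = 21 ⇒ 21 seconds.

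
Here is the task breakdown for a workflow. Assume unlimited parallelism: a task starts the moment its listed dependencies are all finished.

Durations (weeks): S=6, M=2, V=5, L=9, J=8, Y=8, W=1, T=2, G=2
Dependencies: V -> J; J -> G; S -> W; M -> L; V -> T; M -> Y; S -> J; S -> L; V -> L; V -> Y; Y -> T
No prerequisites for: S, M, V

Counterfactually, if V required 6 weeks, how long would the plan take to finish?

Critical path before the change: S→J→G = 6+8+2 = 16 giving 16 weeks.
V is off the critical path — its longest chain is 15 weeks, giving 1 of slack.
That remains the longest chain; total 16 weeks.

16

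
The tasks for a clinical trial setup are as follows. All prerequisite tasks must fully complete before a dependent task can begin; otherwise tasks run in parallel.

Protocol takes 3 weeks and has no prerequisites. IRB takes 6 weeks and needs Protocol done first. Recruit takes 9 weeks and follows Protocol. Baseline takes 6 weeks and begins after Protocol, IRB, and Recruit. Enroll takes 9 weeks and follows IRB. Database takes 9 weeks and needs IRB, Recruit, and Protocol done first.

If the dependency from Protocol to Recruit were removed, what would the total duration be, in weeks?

With the dependency in place, Protocol→Recruit→Database = 3+9+9 = 21 sets the finish at 21 weeks.
Without Protocol→Recruit, Recruit's earliest start moves from 3 to 0.
After: Protocol→IRB→Enroll = 3+6+9 = 18 → 18 weeks.

18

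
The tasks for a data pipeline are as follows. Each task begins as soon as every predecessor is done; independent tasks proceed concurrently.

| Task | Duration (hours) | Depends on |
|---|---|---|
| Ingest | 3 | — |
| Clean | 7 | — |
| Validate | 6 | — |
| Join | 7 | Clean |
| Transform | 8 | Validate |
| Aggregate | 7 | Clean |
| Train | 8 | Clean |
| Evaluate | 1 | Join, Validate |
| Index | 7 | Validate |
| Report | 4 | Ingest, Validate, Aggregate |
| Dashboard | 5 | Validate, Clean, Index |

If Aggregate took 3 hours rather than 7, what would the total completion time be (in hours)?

The binding path is Clean→Aggregate→Report = 7+7+4 = 18; finish at 18 hours.
Aggregate is on the critical path; changing it to 3 makes that path 14 hours.
New critical path: Validate→Index→Dashboard = 6+7+5 = 18 ⇒ 18 hours.

18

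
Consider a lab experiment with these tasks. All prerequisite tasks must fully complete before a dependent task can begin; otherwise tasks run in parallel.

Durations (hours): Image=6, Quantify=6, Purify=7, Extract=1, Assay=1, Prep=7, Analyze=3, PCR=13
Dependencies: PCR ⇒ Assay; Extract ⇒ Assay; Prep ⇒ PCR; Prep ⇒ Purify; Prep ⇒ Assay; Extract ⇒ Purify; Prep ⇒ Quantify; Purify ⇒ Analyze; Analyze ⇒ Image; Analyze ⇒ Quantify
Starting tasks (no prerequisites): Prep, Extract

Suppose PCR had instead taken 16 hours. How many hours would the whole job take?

The binding path is Prep→Purify→Analyze→Image = 7+7+3+6 = 23; finish at 23 hours.
PCR has 2 hours of float (longest path through it is 21).
New critical path: Prep→PCR→Assay = 7+16+1 = 24 ⇒ 24 hours.

24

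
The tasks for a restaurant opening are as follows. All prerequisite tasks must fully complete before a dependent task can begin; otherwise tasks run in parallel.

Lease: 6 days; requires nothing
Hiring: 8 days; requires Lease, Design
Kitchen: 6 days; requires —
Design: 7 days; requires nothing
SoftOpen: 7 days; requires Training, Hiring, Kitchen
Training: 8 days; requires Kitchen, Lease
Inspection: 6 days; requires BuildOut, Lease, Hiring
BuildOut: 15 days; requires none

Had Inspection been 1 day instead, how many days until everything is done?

Critical path before the change: Design→Hiring→SoftOpen = 7+8+7 = 22 giving 22 days.
Inspection has 1 day of float (longest path through it is 21).
No other chain overtakes it, so the finish is 22 days.

22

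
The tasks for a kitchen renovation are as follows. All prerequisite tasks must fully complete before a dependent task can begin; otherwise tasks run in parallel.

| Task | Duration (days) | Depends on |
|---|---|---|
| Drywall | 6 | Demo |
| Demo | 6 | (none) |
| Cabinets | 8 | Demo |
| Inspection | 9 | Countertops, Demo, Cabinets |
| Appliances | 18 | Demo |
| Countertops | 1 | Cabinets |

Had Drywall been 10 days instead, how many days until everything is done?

Baseline: Demo→Cabinets→Countertops→Inspection = 6+8+1+9 = 24 → 24 days.
Drywall has 12 days of float (longest path through it is 12).
That remains the longest chain; total 24 days.

24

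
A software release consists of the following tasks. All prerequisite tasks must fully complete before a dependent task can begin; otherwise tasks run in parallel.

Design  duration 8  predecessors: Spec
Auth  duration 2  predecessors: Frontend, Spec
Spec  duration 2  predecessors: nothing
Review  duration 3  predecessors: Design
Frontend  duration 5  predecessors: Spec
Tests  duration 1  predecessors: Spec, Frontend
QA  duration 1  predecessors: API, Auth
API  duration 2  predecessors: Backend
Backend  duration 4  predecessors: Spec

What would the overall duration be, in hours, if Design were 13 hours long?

As given, the longest chain is Spec→Design→Review = 2+8+3 = 13, so the finish is 13 hours.
Design lies on that path, so at 13 hours the path becomes 18 hours.
That remains the longest chain; total 18 hours.

18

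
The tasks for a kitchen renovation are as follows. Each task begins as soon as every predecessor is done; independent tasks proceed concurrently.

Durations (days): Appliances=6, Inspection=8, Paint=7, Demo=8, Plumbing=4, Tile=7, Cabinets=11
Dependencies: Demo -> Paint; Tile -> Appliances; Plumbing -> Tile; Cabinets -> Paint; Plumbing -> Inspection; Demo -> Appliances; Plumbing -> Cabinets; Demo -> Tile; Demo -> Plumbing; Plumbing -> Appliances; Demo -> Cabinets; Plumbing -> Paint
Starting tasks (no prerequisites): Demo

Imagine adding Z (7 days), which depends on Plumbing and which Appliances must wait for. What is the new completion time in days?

Originally the plan takes 30 days.
With Z inserted, Appliances now waits for max(Demo, Tile, Plumbing, Z).
New critical path: Demo→Plumbing→Cabinets→Paint = 8+4+11+7 = 30 ⇒ 30 days.

30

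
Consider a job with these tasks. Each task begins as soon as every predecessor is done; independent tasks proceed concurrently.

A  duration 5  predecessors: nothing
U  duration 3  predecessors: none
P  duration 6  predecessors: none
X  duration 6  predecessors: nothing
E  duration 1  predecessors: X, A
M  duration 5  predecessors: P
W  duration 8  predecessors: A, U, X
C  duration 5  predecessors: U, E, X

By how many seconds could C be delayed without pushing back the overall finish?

2

The longest chain is X→W = 6+8 = 14; overall finish 14 seconds.
Longest path through C: 12 seconds (earliest finish 12, latest finish 14).
Float = 14 − 12 = 2.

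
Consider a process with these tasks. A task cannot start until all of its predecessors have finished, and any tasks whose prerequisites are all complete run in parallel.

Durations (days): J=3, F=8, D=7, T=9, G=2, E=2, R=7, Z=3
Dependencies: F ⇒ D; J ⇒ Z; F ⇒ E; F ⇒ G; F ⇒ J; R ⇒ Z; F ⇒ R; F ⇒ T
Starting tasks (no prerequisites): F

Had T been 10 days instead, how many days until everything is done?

As given, the longest chain is F→R→Z = 8+7+3 = 18, so the finish is 18 days.
T has 1 day of float (longest path through it is 17).
The binding chain switches to F→T = 8+10 = 18; finish 18 days.

18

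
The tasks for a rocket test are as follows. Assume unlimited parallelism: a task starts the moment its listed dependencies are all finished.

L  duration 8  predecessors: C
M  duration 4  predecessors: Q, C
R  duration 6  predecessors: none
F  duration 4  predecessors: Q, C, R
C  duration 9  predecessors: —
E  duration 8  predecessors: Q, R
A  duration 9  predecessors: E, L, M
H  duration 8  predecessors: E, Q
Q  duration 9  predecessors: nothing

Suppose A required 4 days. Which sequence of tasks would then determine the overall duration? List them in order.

As given, the longest chain is Q→E→A = 9+8+9 = 26, so the finish is 26 days.
Since A is critical, the -5 change carries straight to that chain (now 21 days).
Now Q→E→H = 9+8+8 = 25 is longest, so the finish becomes 25 days.

Q, E, H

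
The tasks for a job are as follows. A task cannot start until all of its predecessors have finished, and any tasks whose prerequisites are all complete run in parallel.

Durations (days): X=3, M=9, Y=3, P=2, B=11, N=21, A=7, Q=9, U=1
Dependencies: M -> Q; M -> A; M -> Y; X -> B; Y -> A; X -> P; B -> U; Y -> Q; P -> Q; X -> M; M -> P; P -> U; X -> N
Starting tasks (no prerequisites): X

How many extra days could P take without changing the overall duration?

X→M→Y→Q = 3+9+3+9 = 24 sets the makespan at 24 days.
Longest path through P: 23 days (earliest finish 14, latest finish 15).
So P can slip 15 − 14 = 1 day.

1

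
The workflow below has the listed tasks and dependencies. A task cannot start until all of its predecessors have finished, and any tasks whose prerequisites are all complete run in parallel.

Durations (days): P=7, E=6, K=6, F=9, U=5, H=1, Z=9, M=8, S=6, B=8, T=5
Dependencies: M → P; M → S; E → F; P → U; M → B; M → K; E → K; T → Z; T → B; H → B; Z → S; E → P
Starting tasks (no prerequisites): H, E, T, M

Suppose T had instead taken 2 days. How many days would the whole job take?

20

Baseline: T→Z→S = 5+9+6 = 20 → 20 days.
T lies on that path, so at 2 days the path becomes 17 days.
Now M→P→U = 8+7+5 = 20 is longest, so the finish becomes 20 days.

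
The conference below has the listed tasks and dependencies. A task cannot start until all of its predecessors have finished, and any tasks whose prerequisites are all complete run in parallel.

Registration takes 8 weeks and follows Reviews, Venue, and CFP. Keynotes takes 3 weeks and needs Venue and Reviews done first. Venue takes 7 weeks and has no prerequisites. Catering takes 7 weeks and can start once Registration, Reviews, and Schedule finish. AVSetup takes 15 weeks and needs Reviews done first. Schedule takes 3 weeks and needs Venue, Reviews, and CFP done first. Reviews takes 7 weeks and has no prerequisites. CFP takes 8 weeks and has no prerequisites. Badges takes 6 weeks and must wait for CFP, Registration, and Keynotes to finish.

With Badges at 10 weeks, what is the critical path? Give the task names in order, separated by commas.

CFP, Registration, Badges

Critical path before the change: CFP→Registration→Catering = 8+8+7 = 23 giving 23 weeks.
The longest path through Badges is only 22 weeks, so Badges has float 1.
Now CFP→Registration→Badges = 8+8+10 = 26 is longest, so the finish becomes 26 weeks.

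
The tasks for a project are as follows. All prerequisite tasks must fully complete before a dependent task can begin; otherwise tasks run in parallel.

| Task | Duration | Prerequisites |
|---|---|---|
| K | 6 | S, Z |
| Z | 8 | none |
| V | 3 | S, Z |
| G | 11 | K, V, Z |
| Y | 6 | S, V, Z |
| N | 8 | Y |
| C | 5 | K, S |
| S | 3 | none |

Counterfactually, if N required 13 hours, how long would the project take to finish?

30

Baseline: Z→V→Y→N = 8+3+6+8 = 25 → 25 hours.
N is on the critical path; changing it to 13 makes that path 30 hours.
That remains the longest chain; total 30 hours.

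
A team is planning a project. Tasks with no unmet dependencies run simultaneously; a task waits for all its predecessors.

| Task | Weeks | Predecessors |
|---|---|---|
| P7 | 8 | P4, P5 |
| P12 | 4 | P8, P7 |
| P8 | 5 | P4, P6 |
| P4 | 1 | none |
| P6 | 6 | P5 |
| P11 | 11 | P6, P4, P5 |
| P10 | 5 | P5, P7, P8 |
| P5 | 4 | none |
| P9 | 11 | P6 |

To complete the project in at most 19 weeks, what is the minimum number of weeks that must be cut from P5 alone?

2

Current finish: 21 weeks; target: 19.
P5 is on every critical path, so each week cut from P5 cuts the finish by one (this holds down to a finish of 18).
Need 21 − 19 = 2 weeks off P5 → P5 becomes 2 weeks, finish becomes 19.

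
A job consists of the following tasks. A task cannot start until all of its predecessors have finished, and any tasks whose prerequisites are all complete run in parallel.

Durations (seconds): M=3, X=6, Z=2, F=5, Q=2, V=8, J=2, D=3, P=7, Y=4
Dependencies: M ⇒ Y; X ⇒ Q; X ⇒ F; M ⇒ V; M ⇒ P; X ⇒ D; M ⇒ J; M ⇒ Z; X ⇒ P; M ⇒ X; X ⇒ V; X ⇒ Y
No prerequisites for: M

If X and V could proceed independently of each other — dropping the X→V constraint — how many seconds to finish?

16

Before: longest chain M→X→V = 3+6+8 = 17, finish 17.
Without X→V, V's earliest start moves from 9 to 3.
After: M→X→P = 3+6+7 = 16 → 16 seconds.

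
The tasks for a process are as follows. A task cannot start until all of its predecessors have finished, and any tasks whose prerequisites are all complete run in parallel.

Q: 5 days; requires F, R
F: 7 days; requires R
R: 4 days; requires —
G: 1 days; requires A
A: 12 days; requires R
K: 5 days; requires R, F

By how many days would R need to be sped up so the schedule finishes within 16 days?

Current finish: 17 days; target: 16.
R is on every critical path, so each day cut from R cuts the finish by one (this holds down to a finish of 14).
Need 17 − 16 = 1 day off R → R becomes 3 days, finish becomes 16.

1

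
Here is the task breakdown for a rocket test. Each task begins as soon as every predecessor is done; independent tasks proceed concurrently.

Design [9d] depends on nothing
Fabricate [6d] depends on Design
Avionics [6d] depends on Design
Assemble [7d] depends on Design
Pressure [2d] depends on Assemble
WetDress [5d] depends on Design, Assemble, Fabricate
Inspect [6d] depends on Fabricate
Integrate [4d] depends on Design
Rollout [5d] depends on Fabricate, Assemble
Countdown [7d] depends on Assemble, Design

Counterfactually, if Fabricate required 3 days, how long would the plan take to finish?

23

Baseline: Design→Assemble→Countdown = 9+7+7 = 23 → 23 days.
The longest path through Fabricate is only 21 days, so Fabricate has float 2.
That remains the longest chain; total 23 days.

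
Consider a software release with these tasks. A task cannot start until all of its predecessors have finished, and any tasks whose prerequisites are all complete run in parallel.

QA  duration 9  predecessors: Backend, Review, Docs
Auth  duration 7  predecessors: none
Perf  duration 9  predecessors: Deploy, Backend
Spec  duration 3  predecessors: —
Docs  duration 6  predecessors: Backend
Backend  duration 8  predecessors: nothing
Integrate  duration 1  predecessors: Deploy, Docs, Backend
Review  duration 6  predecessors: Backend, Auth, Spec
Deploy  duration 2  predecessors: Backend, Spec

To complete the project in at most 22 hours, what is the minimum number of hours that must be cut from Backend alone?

Current finish: 23 hours; target: 22.
Backend is on every critical path, so each hour cut from Backend cuts the finish by one (this holds down to a finish of 22).
Need 23 − 22 = 1 hour off Backend → Backend becomes 7 hours, finish becomes 22.

1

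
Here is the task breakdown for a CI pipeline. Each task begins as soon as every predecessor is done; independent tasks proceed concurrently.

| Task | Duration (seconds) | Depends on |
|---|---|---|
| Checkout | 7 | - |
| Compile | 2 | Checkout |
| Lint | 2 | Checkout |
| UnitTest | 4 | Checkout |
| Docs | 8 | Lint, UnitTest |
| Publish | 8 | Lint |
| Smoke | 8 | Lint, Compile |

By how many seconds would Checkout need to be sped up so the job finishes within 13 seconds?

6

Current finish: 19 seconds; target: 13.
Checkout is on every critical path, so each second cut from Checkout cuts the finish by one (this holds down to a finish of 13).
Need 19 − 13 = 6 seconds off Checkout → Checkout becomes 1 second, finish becomes 13.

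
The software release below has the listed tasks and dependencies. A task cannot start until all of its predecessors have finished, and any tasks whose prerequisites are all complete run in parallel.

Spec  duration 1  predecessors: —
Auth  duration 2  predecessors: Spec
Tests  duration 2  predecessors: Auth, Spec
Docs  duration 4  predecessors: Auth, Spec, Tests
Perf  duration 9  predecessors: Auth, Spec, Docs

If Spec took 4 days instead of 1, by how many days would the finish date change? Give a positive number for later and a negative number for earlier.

3

Baseline: Spec→Auth→Tests→Docs→Perf = 1+2+2+4+9 = 18 → 18 days.
Spec lies on that path, so at 4 days the path becomes 21 days.
That remains the longest chain; total 21 days.
Change in finish: 21 − 18 = +3 days.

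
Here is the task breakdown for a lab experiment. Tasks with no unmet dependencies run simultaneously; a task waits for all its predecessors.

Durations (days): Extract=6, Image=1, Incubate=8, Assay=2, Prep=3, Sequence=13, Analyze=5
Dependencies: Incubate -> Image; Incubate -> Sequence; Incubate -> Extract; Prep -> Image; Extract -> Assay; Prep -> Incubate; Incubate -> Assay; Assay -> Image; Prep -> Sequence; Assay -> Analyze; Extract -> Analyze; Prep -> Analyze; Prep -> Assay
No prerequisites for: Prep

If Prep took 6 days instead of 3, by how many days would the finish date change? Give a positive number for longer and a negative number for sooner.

Actual critical path: Prep→Incubate→Extract→Assay→Analyze = 3+8+6+2+5 = 24 ⇒ 24 days.
Prep is on the critical path; changing it to 6 makes that path 27 days.
That remains the longest chain; total 27 days.
Change in finish: 27 − 24 = +3 days.

3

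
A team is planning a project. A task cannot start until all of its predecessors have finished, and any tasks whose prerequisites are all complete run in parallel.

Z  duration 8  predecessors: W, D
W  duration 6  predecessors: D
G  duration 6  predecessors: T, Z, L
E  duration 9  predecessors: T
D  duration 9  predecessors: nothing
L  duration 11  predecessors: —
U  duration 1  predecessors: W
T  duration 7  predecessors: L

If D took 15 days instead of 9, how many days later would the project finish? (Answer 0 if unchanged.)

As given, the longest chain is D→W→Z→G = 9+6+8+6 = 29, so the finish is 29 days.
D lies on that path, so at 15 days the path becomes 35 days.
That remains the longest chain; total 35 days.
Change in finish: 35 − 29 = +6 days.

6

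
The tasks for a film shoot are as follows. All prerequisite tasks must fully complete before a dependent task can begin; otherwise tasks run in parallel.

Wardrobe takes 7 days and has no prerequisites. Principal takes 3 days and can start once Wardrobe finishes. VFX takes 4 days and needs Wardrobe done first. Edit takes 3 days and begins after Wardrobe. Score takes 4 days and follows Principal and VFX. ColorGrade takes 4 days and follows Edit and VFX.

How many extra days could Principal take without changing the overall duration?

1

Critical path: Wardrobe→VFX→Score = 7+4+4 = 15, so the finish is 15 days.
The longest chain containing Principal totals 14 days.
Slack of Principal = 8 − 7 = 1 day.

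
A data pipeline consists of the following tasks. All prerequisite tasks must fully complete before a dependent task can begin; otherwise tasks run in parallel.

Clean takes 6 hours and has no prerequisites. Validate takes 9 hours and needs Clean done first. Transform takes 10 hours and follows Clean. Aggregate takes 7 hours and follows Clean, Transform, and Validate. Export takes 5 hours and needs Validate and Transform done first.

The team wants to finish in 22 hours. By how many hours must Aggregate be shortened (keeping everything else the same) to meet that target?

1

Current finish: 23 hours; target: 22.
Aggregate is on every critical path, so each hour cut from Aggregate cuts the finish by one (this holds down to a finish of 21).
Need 23 − 22 = 1 hour off Aggregate → Aggregate becomes 6 hours, finish becomes 22.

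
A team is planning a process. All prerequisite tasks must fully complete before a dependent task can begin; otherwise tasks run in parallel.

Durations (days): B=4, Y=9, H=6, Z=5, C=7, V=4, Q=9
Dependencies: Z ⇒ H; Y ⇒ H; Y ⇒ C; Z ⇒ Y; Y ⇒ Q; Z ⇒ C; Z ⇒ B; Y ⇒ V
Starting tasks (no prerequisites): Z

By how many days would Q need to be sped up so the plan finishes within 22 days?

1

Current finish: 23 days; target: 22.
Q is on every critical path, so each day cut from Q cuts the finish by one (this holds down to a finish of 21).
Need 23 − 22 = 1 day off Q → Q becomes 8 days, finish becomes 22.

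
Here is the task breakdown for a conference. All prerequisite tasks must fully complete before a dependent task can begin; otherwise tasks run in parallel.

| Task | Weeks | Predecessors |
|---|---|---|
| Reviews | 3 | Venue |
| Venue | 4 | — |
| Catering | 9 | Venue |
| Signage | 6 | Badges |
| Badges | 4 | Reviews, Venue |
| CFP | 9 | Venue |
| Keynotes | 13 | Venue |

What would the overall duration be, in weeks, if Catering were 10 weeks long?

17

As given, the longest chain is Venue→Reviews→Badges→Signage = 4+3+4+6 = 17, so the finish is 17 weeks.
Catering is off the critical path — its longest chain is 13 weeks, giving 4 of slack.
That remains the longest chain; total 17 weeks.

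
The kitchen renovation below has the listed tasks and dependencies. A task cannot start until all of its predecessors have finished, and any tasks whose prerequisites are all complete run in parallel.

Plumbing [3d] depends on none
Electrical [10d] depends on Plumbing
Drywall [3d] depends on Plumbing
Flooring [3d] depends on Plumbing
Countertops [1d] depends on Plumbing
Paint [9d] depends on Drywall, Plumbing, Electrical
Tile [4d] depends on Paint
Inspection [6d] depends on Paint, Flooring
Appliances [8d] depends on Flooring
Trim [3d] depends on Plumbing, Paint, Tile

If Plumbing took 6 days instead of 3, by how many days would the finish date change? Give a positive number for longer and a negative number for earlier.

Critical path before the change: Plumbing→Electrical→Paint→Tile→Trim = 3+10+9+4+3 = 29 giving 29 days.
Plumbing is on the critical path; changing it to 6 makes that path 32 days.
The critical path is still Plumbing→Electrical→Paint→Tile→Trim; finish is now 32 days.
Change in finish: 32 − 29 = +3 days.

3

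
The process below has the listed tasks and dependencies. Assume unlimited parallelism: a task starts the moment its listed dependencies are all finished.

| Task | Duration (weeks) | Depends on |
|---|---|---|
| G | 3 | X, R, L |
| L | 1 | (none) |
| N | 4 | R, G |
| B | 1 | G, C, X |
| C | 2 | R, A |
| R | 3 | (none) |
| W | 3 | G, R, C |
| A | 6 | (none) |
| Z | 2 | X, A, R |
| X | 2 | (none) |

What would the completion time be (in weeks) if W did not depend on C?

10

Original critical path: A→C→W = 6+2+3 = 11 ⇒ 11 weeks.
Without C→W, W's earliest start moves from 8 to 6.
New critical path: R→G→N = 3+3+4 = 10 ⇒ 10 weeks.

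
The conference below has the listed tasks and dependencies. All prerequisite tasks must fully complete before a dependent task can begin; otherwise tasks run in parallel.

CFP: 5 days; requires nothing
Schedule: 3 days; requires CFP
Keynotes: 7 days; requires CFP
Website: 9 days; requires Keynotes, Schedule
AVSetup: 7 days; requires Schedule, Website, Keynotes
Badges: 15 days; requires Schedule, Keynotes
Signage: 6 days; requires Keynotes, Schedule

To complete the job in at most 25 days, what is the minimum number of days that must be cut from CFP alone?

3

Current finish: 28 days; target: 25.
CFP is on every critical path, so each day cut from CFP cuts the finish by one (this holds down to a finish of 24).
Need 28 − 25 = 3 days off CFP → CFP becomes 2 days, finish becomes 25.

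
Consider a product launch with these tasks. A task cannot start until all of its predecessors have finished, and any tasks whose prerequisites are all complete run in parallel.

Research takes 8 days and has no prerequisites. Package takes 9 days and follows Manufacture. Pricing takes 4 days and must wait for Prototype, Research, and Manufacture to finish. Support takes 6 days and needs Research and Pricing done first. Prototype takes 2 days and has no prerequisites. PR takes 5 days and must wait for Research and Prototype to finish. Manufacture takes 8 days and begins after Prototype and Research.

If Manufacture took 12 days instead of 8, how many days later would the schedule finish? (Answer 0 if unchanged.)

Baseline: Research→Manufacture→Pricing→Support = 8+8+4+6 = 26 → 26 days.
Since Manufacture is critical, the +4 change carries straight to that chain (now 30 days).
That remains the longest chain; total 30 days.
Change in finish: 30 − 26 = +4 days.

4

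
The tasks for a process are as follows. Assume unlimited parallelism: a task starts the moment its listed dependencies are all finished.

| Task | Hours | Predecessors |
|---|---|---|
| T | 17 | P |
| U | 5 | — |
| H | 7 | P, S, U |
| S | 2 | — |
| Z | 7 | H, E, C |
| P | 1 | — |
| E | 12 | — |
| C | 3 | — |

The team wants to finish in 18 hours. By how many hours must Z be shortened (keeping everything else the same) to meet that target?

1

Current finish: 19 hours; target: 18.
Z is on every critical path, so each hour cut from Z cuts the finish by one (this holds down to a finish of 18).
Need 19 − 18 = 1 hour off Z → Z becomes 6 hours, finish becomes 18.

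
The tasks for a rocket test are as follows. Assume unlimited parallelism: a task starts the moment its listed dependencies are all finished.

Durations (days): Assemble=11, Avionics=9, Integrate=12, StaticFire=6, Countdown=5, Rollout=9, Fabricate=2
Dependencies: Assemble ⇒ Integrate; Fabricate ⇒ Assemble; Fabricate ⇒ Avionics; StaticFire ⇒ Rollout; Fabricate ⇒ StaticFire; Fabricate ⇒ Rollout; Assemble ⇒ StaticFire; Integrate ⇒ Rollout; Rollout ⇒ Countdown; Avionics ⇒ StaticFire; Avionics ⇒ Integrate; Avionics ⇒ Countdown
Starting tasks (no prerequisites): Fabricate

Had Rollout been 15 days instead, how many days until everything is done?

45

Actual critical path: Fabricate→Assemble→Integrate→Rollout→Countdown = 2+11+12+9+5 = 39 ⇒ 39 days.
Since Rollout is critical, the +6 change carries straight to that chain (now 45 days).
The critical path is still Fabricate→Assemble→Integrate→Rollout→Countdown; finish is now 45 days.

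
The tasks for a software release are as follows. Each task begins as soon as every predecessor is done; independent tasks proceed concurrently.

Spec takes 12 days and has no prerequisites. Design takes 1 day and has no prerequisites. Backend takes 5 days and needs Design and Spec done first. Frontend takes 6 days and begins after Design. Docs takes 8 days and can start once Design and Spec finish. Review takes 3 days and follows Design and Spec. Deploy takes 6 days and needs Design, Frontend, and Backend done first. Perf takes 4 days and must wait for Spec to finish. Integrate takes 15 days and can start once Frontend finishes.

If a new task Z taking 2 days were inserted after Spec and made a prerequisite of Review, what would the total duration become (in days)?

Originally the project takes 23 days.
With Z inserted, Review now waits for max(Design, Spec, Z).
New critical path: Spec→Backend→Deploy = 12+5+6 = 23 ⇒ 23 days.

23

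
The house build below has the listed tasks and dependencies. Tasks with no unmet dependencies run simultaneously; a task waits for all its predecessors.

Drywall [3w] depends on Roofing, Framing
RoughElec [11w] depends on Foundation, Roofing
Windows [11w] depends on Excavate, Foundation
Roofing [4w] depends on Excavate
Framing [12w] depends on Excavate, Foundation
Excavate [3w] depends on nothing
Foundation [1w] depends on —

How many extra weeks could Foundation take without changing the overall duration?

2

The longest chain is Excavate→Framing→Drywall = 3+12+3 = 18; overall finish 18 weeks.
The longest chain containing Foundation totals 16 weeks.
Slack of Foundation = 2 − 0 = 2 weeks.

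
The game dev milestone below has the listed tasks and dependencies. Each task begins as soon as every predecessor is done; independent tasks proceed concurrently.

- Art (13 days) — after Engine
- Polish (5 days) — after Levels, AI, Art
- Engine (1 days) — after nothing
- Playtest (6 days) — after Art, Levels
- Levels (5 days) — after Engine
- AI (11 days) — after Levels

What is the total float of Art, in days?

Engine→Levels→AI→Polish = 1+5+11+5 = 22 sets the makespan at 22 days.
Art finishes as early as 14 and must finish by 16.
So Art can slip 16 − 14 = 2 days.

2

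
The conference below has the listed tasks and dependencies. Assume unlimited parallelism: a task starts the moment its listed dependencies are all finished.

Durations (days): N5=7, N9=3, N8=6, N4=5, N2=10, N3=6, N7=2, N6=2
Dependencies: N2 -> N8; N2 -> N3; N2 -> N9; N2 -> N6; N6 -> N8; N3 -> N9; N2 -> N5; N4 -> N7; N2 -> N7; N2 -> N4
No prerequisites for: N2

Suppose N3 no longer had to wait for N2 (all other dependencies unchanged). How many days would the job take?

Before: longest chain N2→N3→N9 = 10+6+3 = 19, finish 19.
Without N2→N3, N3's earliest start moves from 10 to 0.
New critical path: N2→N6→N8 = 10+2+6 = 18 ⇒ 18 days.

18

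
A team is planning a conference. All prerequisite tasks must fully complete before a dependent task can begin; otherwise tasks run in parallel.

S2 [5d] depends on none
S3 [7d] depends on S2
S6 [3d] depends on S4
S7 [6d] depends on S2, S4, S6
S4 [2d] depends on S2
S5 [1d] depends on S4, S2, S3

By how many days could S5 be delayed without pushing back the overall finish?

S2→S4→S6→S7 = 5+2+3+6 = 16 sets the makespan at 16 days.
Longest path through S5: 13 days (earliest finish 13, latest finish 16).
Slack of S5 = 15 − 12 = 3 days.

3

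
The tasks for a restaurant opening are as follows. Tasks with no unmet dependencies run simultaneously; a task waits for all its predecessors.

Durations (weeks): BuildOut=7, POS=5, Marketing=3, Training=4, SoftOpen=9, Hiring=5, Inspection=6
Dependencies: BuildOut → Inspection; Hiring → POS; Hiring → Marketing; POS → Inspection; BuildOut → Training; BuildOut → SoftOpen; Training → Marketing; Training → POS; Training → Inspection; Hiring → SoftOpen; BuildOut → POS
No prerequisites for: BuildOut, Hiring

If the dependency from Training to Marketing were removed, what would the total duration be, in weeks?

Before: longest chain BuildOut→Training→POS→Inspection = 7+4+5+6 = 22, finish 22.
Without Training→Marketing, Marketing's earliest start moves from 11 to 5.
New critical path: BuildOut→Training→POS→Inspection = 7+4+5+6 = 22 ⇒ 22 weeks.

22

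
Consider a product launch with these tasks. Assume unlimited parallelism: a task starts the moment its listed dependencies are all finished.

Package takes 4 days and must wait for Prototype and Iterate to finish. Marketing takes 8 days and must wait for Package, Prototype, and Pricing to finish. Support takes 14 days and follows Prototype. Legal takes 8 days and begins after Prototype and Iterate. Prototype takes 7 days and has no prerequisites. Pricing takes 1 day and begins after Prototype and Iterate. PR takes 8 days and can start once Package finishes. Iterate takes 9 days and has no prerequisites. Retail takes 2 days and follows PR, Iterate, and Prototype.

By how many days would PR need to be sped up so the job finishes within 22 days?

Current finish: 23 days; target: 22.
PR is on every critical path, so each day cut from PR cuts the finish by one (this holds down to a finish of 21).
Need 23 − 22 = 1 day off PR → PR becomes 7 days, finish becomes 22.

1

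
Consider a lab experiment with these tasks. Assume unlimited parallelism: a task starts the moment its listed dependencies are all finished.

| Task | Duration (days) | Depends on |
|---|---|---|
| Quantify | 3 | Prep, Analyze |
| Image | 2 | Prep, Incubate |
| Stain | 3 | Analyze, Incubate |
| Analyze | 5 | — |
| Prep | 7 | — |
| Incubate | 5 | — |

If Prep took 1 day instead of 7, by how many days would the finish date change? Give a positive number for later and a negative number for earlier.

The binding path is Prep→Quantify = 7+3 = 10; finish at 10 days.
Since Prep is critical, the -6 change carries straight to that chain (now 4 days).
The binding chain switches to Incubate→Stain = 5+3 = 8; finish 8 days.
Change in finish: 8 − 10 = -2 days.

-2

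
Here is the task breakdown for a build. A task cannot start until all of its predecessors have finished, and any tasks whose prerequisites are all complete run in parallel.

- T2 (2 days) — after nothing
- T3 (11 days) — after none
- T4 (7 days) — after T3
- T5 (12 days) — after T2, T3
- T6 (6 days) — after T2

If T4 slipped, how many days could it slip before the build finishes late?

5

The longest chain is T3→T5 = 11+12 = 23; overall finish 23 days.
Longest path through T4: 18 days (earliest finish 18, latest finish 23).
Float = 23 − 18 = 5.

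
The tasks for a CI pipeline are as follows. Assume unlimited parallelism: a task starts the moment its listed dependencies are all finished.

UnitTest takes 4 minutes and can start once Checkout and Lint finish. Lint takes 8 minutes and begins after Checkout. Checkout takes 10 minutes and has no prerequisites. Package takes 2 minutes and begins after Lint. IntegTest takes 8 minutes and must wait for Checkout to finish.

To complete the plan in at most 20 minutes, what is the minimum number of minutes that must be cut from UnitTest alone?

2

Current finish: 22 minutes; target: 20.
UnitTest is on every critical path, so each minute cut from UnitTest cuts the finish by one (this holds down to a finish of 20).
Need 22 − 20 = 2 minutes off UnitTest → UnitTest becomes 2 minutes, finish becomes 20.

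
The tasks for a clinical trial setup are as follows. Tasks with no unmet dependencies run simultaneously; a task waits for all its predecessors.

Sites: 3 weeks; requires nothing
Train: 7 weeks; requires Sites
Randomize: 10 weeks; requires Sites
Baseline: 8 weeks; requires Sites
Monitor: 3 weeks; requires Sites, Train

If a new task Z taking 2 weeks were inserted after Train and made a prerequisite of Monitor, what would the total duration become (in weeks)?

Originally the clinical trial setup takes 13 weeks.
With Z inserted, Monitor now waits for max(Sites, Train, Z).
New critical path: Sites→Train→Z→Monitor = 3+7+2+3 = 15 ⇒ 15 weeks.

15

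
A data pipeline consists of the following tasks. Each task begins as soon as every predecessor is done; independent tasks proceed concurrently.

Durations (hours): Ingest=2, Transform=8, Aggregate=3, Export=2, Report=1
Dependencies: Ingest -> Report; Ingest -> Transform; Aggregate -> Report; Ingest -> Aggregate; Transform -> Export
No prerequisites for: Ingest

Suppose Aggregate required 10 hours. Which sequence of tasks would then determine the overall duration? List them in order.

Ingest, Aggregate, Report

The binding path is Ingest→Transform→Export = 2+8+2 = 12; finish at 12 hours.
The longest path through Aggregate is only 6 hours, so Aggregate has float 6.
New critical path: Ingest→Aggregate→Report = 2+10+1 = 13 ⇒ 13 hours.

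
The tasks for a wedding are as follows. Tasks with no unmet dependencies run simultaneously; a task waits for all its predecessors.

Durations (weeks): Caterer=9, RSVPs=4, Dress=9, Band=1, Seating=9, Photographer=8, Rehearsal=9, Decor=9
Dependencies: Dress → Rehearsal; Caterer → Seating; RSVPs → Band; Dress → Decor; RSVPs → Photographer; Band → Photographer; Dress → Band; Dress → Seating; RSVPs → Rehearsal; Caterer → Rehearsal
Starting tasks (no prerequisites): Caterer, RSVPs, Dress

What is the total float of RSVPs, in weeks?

Caterer→Seating = 9+9 = 18 sets the makespan at 18 weeks.
Longest path through RSVPs: 13 weeks (earliest finish 4, latest finish 9).
So RSVPs can slip 9 − 4 = 5 weeks.

5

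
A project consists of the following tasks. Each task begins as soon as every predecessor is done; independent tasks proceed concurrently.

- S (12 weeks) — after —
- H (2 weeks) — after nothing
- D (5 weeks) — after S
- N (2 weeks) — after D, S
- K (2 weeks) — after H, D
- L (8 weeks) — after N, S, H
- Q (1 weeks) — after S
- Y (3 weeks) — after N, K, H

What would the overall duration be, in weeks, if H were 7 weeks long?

Actual critical path: S→D→N→L = 12+5+2+8 = 27 ⇒ 27 weeks.
H is off the critical path — its longest chain is 10 weeks, giving 17 of slack.
The critical path is still S→D→N→L; finish is now 27 weeks.

27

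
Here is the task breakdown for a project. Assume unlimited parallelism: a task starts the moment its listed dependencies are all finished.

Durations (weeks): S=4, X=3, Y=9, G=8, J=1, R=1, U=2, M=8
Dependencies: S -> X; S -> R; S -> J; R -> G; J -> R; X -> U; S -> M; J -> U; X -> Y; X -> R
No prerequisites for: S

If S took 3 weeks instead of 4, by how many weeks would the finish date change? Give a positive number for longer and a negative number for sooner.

-1

As given, the longest chain is S→X→Y = 4+3+9 = 16, so the finish is 16 weeks.
S is on the critical path; changing it to 3 makes that path 15 weeks.
That remains the longest chain; total 15 weeks.
Change in finish: 15 − 16 = -1 weeks.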